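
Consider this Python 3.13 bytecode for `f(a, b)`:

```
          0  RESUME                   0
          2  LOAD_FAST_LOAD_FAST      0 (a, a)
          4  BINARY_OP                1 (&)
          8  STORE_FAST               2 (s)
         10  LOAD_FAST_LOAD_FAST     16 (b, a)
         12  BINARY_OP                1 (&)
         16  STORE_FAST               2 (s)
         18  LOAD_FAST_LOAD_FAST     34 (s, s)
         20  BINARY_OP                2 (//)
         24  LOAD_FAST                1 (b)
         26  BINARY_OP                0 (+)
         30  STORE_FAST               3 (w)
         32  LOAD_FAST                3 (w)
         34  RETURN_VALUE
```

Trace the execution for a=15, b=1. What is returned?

2

LOAD_FAST_LOAD_FAST a,a → push 15,15. Stack: [15, 15]
BINARY_OP & → 15 & 15 = 15. Stack: [15]
STORE_FAST s → s=15. Stack: []
LOAD_FAST_LOAD_FAST b,a → push 1,15. Stack: [1, 15]
BINARY_OP & → 1 & 15 = 1. Stack: [1]
STORE_FAST s → s=1. Stack: []
LOAD_FAST_LOAD_FAST s,s → push 1,1. Stack: [1, 1]
BINARY_OP // → 1 // 1 = 1. Stack: [1]
LOAD_FAST b → push 1. Stack: [1, 1]
BINARY_OP + → 1 + 1 = 2. Stack: [2]
STORE_FAST w → w=2. Stack: []
LOAD_FAST w → push 2. Stack: [2]
RETURN_VALUE → return 2.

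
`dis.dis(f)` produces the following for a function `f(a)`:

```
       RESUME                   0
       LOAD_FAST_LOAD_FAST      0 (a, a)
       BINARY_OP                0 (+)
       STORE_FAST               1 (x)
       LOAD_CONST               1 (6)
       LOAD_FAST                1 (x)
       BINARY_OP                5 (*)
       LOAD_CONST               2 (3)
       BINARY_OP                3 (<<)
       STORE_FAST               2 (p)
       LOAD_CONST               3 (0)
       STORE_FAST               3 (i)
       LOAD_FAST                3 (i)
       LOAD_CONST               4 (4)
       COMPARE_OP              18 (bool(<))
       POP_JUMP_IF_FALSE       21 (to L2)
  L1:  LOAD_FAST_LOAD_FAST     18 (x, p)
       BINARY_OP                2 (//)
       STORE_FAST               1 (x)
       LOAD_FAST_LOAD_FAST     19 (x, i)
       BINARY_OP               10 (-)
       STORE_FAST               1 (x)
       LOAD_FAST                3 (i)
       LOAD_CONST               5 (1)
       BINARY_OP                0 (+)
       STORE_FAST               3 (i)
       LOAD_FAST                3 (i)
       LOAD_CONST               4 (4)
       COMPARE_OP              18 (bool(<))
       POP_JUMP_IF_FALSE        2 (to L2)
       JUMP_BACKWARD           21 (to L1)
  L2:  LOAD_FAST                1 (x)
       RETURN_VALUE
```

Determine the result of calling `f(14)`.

LOAD_FAST_LOAD_FAST a,a → push 14,14
BINARY_OP + → 14 + 14 = 28
STORE_FAST x → x=28
LOAD_CONST → push 6
LOAD_FAST x → push 28
BINARY_OP * → 6 * 28 = 168
LOAD_CONST → push 3
BINARY_OP << → 168 << 3 = 1344
STORE_FAST p → p=1344
LOAD_CONST → push 0
STORE_FAST i → i=0
LOAD_FAST i → push 0
LOAD_CONST → push 4
COMPARE_OP bool(<) → 0 vs 4 = True
POP_JUMP_IF_FALSE → pop True; no jump
LOAD_FAST_LOAD_FAST x,p → push 28,1344
BINARY_OP // → 28 // 1344 = 0
STORE_FAST x → x=0
LOAD_FAST_LOAD_FAST x,i → push 0,0
BINARY_OP - → 0 - 0 = 0
STORE_FAST x → x=0
LOAD_FAST i → push 0
LOAD_CONST → push 1
BINARY_OP + → 0 + 1 = 1
STORE_FAST i → i=1
LOAD_FAST i → push 1
LOAD_CONST → push 4
COMPARE_OP bool(<) → 1 vs 4 = True
POP_JUMP_IF_FALSE → pop True; no jump
LOAD_FAST_LOAD_FAST x,p → push 0,1344
BINARY_OP // → 0 // 1344 = 0
STORE_FAST x → x=0
LOAD_FAST_LOAD_FAST x,i → push 0,1
BINARY_OP - → 0 - 1 = -1
STORE_FAST x → x=-1
LOAD_FAST i → push 1
LOAD_CONST → push 1
BINARY_OP + → 1 + 1 = 2
STORE_FAST i → i=2
LOAD_FAST i → push 2
LOAD_CONST → push 4
COMPARE_OP bool(<) → 2 vs 4 = True
POP_JUMP_IF_FALSE → pop True; no jump
LOAD_FAST_LOAD_FAST x,p → push -1,1344
BINARY_OP // → -1 // 1344 = -1
STORE_FAST x → x=-1
LOAD_FAST_LOAD_FAST x,i → push -1,2
BINARY_OP - → -1 - 2 = -3
STORE_FAST x → x=-3
LOAD_FAST i → push 2
LOAD_CONST → push 1
BINARY_OP + → 2 + 1 = 3
STORE_FAST i → i=3
LOAD_FAST i → push 3
LOAD_CONST → push 4
COMPARE_OP bool(<) → 3 vs 4 = True
POP_JUMP_IF_FALSE → pop True; no jump
LOAD_FAST_LOAD_FAST x,p → push -3,1344
BINARY_OP // → -3 // 1344 = -1
STORE_FAST x → x=-1
LOAD_FAST_LOAD_FAST x,i → push -1,3
BINARY_OP - → -1 - 3 = -4
STORE_FAST x → x=-4
LOAD_FAST i → push 3
LOAD_CONST → push 1
BINARY_OP + → 3 + 1 = 4
STORE_FAST i → i=4
LOAD_FAST i → push 4
LOAD_CONST → push 4
COMPARE_OP bool(<) → 4 vs 4 = False
POP_JUMP_IF_FALSE → pop False; jump
LOAD_FAST x → push -4
RETURN_VALUE → return -4.

-4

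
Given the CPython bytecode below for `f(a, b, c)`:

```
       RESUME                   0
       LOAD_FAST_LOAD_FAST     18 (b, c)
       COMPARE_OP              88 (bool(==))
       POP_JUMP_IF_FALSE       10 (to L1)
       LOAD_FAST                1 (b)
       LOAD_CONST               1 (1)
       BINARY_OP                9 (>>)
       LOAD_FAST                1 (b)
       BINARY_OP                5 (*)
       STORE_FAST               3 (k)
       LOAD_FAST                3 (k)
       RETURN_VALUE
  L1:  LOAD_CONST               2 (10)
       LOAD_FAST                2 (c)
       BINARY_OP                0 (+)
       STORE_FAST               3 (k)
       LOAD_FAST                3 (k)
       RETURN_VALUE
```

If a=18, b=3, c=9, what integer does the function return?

LOAD_FAST_LOAD_FAST b,c → push 3,9. Stack: [3, 9]
COMPARE_OP bool(==) → 3 vs 9 = False. Stack: [False]
POP_JUMP_IF_FALSE → pop False; jump. Stack: []
LOAD_CONST → push 10. Stack: [10]
LOAD_FAST c → push 9. Stack: [10, 9]
BINARY_OP + → 10 + 9 = 19. Stack: [19]
STORE_FAST k → k=19. Stack: []
LOAD_FAST k → push 19. Stack: [19]
RETURN_VALUE → return 19.

19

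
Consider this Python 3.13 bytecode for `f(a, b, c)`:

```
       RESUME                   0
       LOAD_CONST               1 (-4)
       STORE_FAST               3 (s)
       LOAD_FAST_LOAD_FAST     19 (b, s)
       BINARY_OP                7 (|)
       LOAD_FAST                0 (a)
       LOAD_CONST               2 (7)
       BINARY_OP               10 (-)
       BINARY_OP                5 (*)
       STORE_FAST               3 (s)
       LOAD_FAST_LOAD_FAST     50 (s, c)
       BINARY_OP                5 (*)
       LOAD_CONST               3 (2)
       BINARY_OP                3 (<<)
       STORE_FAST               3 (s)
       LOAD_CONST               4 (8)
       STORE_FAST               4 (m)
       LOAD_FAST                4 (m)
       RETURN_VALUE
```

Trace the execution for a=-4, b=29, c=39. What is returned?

LOAD_CONST → push -4. Stack: [-4]
STORE_FAST s → s=-4. Stack: []
LOAD_FAST_LOAD_FAST b,s → push 29,-4. Stack: [29, -4]
BINARY_OP | → 29 | -4 = -3. Stack: [-3]
LOAD_FAST a → push -4. Stack: [-3, -4]
LOAD_CONST → push 7. Stack: [-3, -4, 7]
BINARY_OP - → -4 - 7 = -11. Stack: [-3, -11]
BINARY_OP * → -3 * -11 = 33. Stack: [33]
STORE_FAST s → s=33. Stack: []
LOAD_FAST_LOAD_FAST s,c → push 33,39. Stack: [33, 39]
BINARY_OP * → 33 * 39 = 1287. Stack: [1287]
LOAD_CONST → push 2. Stack: [1287, 2]
BINARY_OP << → 1287 << 2 = 5148. Stack: [5148]
STORE_FAST s → s=5148. Stack: []
LOAD_CONST → push 8. Stack: [8]
STORE_FAST m → m=8. Stack: []
LOAD_FAST m → push 8. Stack: [8]
RETURN_VALUE → return 8.

8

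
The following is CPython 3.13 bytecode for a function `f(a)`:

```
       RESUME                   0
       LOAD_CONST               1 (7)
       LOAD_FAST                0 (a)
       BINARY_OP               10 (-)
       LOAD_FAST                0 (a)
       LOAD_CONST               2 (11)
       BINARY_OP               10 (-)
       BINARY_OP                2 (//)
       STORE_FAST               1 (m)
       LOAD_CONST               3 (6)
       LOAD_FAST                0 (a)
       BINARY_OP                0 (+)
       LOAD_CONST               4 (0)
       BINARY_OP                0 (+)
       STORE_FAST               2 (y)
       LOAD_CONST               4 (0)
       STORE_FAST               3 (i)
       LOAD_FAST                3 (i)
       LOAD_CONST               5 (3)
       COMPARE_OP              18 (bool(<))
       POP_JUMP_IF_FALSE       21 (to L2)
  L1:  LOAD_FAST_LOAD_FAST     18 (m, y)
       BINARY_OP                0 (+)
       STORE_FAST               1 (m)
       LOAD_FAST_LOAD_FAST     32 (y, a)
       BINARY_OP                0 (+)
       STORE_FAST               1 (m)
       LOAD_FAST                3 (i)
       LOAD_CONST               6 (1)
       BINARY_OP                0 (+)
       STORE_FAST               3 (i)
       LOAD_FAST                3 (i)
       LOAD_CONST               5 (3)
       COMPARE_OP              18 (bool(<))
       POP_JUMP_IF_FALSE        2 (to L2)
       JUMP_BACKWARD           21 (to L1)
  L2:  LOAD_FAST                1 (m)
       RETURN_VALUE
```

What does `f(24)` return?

LOAD_CONST → push 7. Stack: [7]
LOAD_FAST a → push 24. Stack: [7, 24]
BINARY_OP - → 7 - 24 = -17. Stack: [-17]
LOAD_FAST a → push 24. Stack: [-17, 24]
LOAD_CONST → push 11. Stack: [-17, 24, 11]
BINARY_OP - → 24 - 11 = 13. Stack: [-17, 13]
BINARY_OP // → -17 // 13 = -2. Stack: [-2]
STORE_FAST m → m=-2. Stack: []
LOAD_CONST → push 6. Stack: [6]
LOAD_FAST a → push 24. Stack: [6, 24]
BINARY_OP + → 6 + 24 = 30. Stack: [30]
LOAD_CONST → push 0. Stack: [30, 0]
BINARY_OP + → 30 + 0 = 30. Stack: [30]
STORE_FAST y → y=30. Stack: []
LOAD_CONST → push 0. Stack: [0]
STORE_FAST i → i=0. Stack: []
LOAD_FAST i → push 0. Stack: [0]
LOAD_CONST → push 3. Stack: [0, 3]
COMPARE_OP bool(<) → 0 vs 3 = True. Stack: [True]
POP_JUMP_IF_FALSE → pop True; no jump. Stack: []
LOAD_FAST_LOAD_FAST m,y → push -2,30. Stack: [-2, 30]
BINARY_OP + → -2 + 30 = 28. Stack: [28]
STORE_FAST m → m=28. Stack: []
LOAD_FAST_LOAD_FAST y,a → push 30,24. Stack: [30, 24]
BINARY_OP + → 30 + 24 = 54. Stack: [54]
STORE_FAST m → m=54. Stack: []
LOAD_FAST i → push 0. Stack: [0]
LOAD_CONST → push 1. Stack: [0, 1]
BINARY_OP + → 0 + 1 = 1. Stack: [1]
STORE_FAST i → i=1. Stack: []
LOAD_FAST i → push 1. Stack: [1]
LOAD_CONST → push 3. Stack: [1, 3]
COMPARE_OP bool(<) → 1 vs 3 = True. Stack: [True]
POP_JUMP_IF_FALSE → pop True; no jump. Stack: []
LOAD_FAST_LOAD_FAST m,y → push 54,30. Stack: [54, 30]
BINARY_OP + → 54 + 30 = 84. Stack: [84]
STORE_FAST m → m=84. Stack: []
LOAD_FAST_LOAD_FAST y,a → push 30,24. Stack: [30, 24]
BINARY_OP + → 30 + 24 = 54. Stack: [54]
STORE_FAST m → m=54. Stack: []
LOAD_FAST i → push 1. Stack: [1]
LOAD_CONST → push 1. Stack: [1, 1]
BINARY_OP + → 1 + 1 = 2. Stack: [2]
STORE_FAST i → i=2. Stack: []
LOAD_FAST i → push 2. Stack: [2]
LOAD_CONST → push 3. Stack: [2, 3]
COMPARE_OP bool(<) → 2 vs 3 = True. Stack: [True]
POP_JUMP_IF_FALSE → pop True; no jump. Stack: []
LOAD_FAST_LOAD_FAST m,y → push 54,30. Stack: [54, 30]
BINARY_OP + → 54 + 30 = 84. Stack: [84]
STORE_FAST m → m=84. Stack: []
LOAD_FAST_LOAD_FAST y,a → push 30,24. Stack: [30, 24]
BINARY_OP + → 30 + 24 = 54. Stack: [54]
STORE_FAST m → m=54. Stack: []
LOAD_FAST i → push 2. Stack: [2]
LOAD_CONST → push 1. Stack: [2, 1]
BINARY_OP + → 2 + 1 = 3. Stack: [3]
STORE_FAST i → i=3. Stack: []
LOAD_FAST i → push 3. Stack: [3]
LOAD_CONST → push 3. Stack: [3, 3]
COMPARE_OP bool(<) → 3 vs 3 = False. Stack: [False]
POP_JUMP_IF_FALSE → pop False; jump. Stack: []
LOAD_FAST m → push 54. Stack: [54]
RETURN_VALUE → return 54.

54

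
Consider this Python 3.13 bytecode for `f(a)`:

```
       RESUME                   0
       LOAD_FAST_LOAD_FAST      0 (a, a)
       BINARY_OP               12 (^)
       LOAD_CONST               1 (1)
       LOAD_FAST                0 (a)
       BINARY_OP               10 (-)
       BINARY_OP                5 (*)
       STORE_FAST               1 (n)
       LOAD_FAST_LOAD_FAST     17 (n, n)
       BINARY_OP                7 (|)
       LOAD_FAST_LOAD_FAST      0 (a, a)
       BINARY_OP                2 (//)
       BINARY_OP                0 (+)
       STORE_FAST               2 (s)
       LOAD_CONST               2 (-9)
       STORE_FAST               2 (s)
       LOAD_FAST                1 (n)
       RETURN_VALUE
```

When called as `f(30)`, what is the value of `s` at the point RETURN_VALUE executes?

LOAD_FAST_LOAD_FAST a,a → push 30,30. Stack: [30, 30]
BINARY_OP ^ → 30 ^ 30 = 0. Stack: [0]
LOAD_CONST → push 1. Stack: [0, 1]
LOAD_FAST a → push 30. Stack: [0, 1, 30]
BINARY_OP - → 1 - 30 = -29. Stack: [0, -29]
BINARY_OP * → 0 * -29 = 0. Stack: [0]
STORE_FAST n → n=0. Stack: []
LOAD_FAST_LOAD_FAST n,n → push 0,0. Stack: [0, 0]
BINARY_OP | → 0 | 0 = 0. Stack: [0]
LOAD_FAST_LOAD_FAST a,a → push 30,30. Stack: [0, 30, 30]
BINARY_OP // → 30 // 30 = 1. Stack: [0, 1]
BINARY_OP + → 0 + 1 = 1. Stack: [1]
STORE_FAST s → s=1. Stack: []
LOAD_CONST → push -9. Stack: [-9]
STORE_FAST s → s=-9. Stack: []
LOAD_FAST n → push 0. Stack: [0]
RETURN_VALUE → return 0.

-9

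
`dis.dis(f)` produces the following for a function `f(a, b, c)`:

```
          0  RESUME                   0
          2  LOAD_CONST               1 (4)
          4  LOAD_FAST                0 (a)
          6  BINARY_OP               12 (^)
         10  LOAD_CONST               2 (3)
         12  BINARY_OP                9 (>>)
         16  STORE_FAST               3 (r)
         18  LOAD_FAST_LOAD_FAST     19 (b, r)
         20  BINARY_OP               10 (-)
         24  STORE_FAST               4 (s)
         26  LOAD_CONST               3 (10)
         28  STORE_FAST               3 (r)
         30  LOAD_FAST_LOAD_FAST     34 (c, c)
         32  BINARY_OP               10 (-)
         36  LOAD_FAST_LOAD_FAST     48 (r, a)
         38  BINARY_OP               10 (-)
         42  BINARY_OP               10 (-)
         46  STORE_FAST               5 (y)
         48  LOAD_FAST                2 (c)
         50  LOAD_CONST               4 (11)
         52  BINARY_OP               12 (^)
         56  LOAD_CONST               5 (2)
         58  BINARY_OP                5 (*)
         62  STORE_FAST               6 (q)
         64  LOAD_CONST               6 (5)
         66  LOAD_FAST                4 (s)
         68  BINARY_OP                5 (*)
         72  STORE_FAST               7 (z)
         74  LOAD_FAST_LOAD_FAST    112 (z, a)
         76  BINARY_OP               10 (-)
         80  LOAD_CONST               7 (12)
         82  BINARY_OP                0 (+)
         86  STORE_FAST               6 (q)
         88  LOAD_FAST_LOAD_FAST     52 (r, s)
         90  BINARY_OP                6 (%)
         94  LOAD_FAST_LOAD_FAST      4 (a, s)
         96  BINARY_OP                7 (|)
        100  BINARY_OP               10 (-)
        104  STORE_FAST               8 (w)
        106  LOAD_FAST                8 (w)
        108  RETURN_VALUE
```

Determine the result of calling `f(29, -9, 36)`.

LOAD_CONST → push 4. Stack: [4]
LOAD_FAST a → push 29. Stack: [4, 29]
BINARY_OP ^ → 4 ^ 29 = 25. Stack: [25]
LOAD_CONST → push 3. Stack: [25, 3]
BINARY_OP >> → 25 >> 3 = 3. Stack: [3]
STORE_FAST r → r=3. Stack: []
LOAD_FAST_LOAD_FAST b,r → push -9,3. Stack: [-9, 3]
BINARY_OP - → -9 - 3 = -12. Stack: [-12]
STORE_FAST s → s=-12. Stack: []
LOAD_CONST → push 10. Stack: [10]
STORE_FAST r → r=10. Stack: []
LOAD_FAST_LOAD_FAST c,c → push 36,36. Stack: [36, 36]
BINARY_OP - → 36 - 36 = 0. Stack: [0]
LOAD_FAST_LOAD_FAST r,a → push 10,29. Stack: [0, 10, 29]
BINARY_OP - → 10 - 29 = -19. Stack: [0, -19]
BINARY_OP - → 0 - -19 = 19. Stack: [19]
STORE_FAST y → y=19. Stack: []
LOAD_FAST c → push 36. Stack: [36]
LOAD_CONST → push 11. Stack: [36, 11]
BINARY_OP ^ → 36 ^ 11 = 47. Stack: [47]
LOAD_CONST → push 2. Stack: [47, 2]
BINARY_OP * → 47 * 2 = 94. Stack: [94]
STORE_FAST q → q=94. Stack: []
LOAD_CONST → push 5. Stack: [5]
LOAD_FAST s → push -12. Stack: [5, -12]
BINARY_OP * → 5 * -12 = -60. Stack: [-60]
STORE_FAST z → z=-60. Stack: []
LOAD_FAST_LOAD_FAST z,a → push -60,29. Stack: [-60, 29]
BINARY_OP - → -60 - 29 = -89. Stack: [-89]
LOAD_CONST → push 12. Stack: [-89, 12]
BINARY_OP + → -89 + 12 = -77. Stack: [-77]
STORE_FAST q → q=-77. Stack: []
LOAD_FAST_LOAD_FAST r,s → push 10,-12. Stack: [10, -12]
BINARY_OP % → 10 % -12 = -2. Stack: [-2]
LOAD_FAST_LOAD_FAST a,s → push 29,-12. Stack: [-2, 29, -12]
BINARY_OP | → 29 | -12 = -3. Stack: [-2, -3]
BINARY_OP - → -2 - -3 = 1. Stack: [1]
STORE_FAST w → w=1. Stack: []
LOAD_FAST w → push 1. Stack: [1]
RETURN_VALUE → return 1.

1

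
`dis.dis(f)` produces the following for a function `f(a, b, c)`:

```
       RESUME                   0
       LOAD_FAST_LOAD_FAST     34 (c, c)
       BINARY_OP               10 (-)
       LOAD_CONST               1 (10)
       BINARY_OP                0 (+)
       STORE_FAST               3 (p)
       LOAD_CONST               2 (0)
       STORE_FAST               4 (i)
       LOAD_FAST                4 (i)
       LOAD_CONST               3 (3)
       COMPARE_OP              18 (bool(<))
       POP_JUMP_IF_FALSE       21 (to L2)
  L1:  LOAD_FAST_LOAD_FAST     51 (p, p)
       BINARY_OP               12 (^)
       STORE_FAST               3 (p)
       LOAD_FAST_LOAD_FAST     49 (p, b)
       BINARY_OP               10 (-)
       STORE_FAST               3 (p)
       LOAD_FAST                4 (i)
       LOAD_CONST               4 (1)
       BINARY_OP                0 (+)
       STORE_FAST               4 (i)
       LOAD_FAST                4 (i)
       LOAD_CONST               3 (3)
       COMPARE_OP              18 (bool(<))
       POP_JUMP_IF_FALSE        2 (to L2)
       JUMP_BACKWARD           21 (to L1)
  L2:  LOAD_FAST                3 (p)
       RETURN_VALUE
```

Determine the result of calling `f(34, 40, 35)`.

LOAD_FAST_LOAD_FAST c,c → push 35,35. Stack: [35, 35]
BINARY_OP - → 35 - 35 = 0. Stack: [0]
LOAD_CONST → push 10. Stack: [0, 10]
BINARY_OP + → 0 + 10 = 10. Stack: [10]
STORE_FAST p → p=10. Stack: []
LOAD_CONST → push 0. Stack: [0]
STORE_FAST i → i=0. Stack: []
LOAD_FAST i → push 0. Stack: [0]
LOAD_CONST → push 3. Stack: [0, 3]
COMPARE_OP bool(<) → 0 vs 3 = True. Stack: [True]
POP_JUMP_IF_FALSE → pop True; no jump. Stack: []
LOAD_FAST_LOAD_FAST p,p → push 10,10. Stack: [10, 10]
BINARY_OP ^ → 10 ^ 10 = 0. Stack: [0]
STORE_FAST p → p=0. Stack: []
LOAD_FAST_LOAD_FAST p,b → push 0,40. Stack: [0, 40]
BINARY_OP - → 0 - 40 = -40. Stack: [-40]
STORE_FAST p → p=-40. Stack: []
LOAD_FAST i → push 0. Stack: [0]
LOAD_CONST → push 1. Stack: [0, 1]
BINARY_OP + → 0 + 1 = 1. Stack: [1]
STORE_FAST i → i=1. Stack: []
LOAD_FAST i → push 1. Stack: [1]
LOAD_CONST → push 3. Stack: [1, 3]
COMPARE_OP bool(<) → 1 vs 3 = True. Stack: [True]
POP_JUMP_IF_FALSE → pop True; no jump. Stack: []
LOAD_FAST_LOAD_FAST p,p → push -40,-40. Stack: [-40, -40]
BINARY_OP ^ → -40 ^ -40 = 0. Stack: [0]
STORE_FAST p → p=0. Stack: []
LOAD_FAST_LOAD_FAST p,b → push 0,40. Stack: [0, 40]
BINARY_OP - → 0 - 40 = -40. Stack: [-40]
STORE_FAST p → p=-40. Stack: []
LOAD_FAST i → push 1. Stack: [1]
LOAD_CONST → push 1. Stack: [1, 1]
BINARY_OP + → 1 + 1 = 2. Stack: [2]
STORE_FAST i → i=2. Stack: []
LOAD_FAST i → push 2. Stack: [2]
LOAD_CONST → push 3. Stack: [2, 3]
COMPARE_OP bool(<) → 2 vs 3 = True. Stack: [True]
POP_JUMP_IF_FALSE → pop True; no jump. Stack: []
LOAD_FAST_LOAD_FAST p,p → push -40,-40. Stack: [-40, -40]
BINARY_OP ^ → -40 ^ -40 = 0. Stack: [0]
STORE_FAST p → p=0. Stack: []
LOAD_FAST_LOAD_FAST p,b → push 0,40. Stack: [0, 40]
BINARY_OP - → 0 - 40 = -40. Stack: [-40]
STORE_FAST p → p=-40. Stack: []
LOAD_FAST i → push 2. Stack: [2]
LOAD_CONST → push 1. Stack: [2, 1]
BINARY_OP + → 2 + 1 = 3. Stack: [3]
STORE_FAST i → i=3. Stack: []
LOAD_FAST i → push 3. Stack: [3]
LOAD_CONST → push 3. Stack: [3, 3]
COMPARE_OP bool(<) → 3 vs 3 = False. Stack: [False]
POP_JUMP_IF_FALSE → pop False; jump. Stack: []
LOAD_FAST p → push -40. Stack: [-40]
RETURN_VALUE → return -40.

-40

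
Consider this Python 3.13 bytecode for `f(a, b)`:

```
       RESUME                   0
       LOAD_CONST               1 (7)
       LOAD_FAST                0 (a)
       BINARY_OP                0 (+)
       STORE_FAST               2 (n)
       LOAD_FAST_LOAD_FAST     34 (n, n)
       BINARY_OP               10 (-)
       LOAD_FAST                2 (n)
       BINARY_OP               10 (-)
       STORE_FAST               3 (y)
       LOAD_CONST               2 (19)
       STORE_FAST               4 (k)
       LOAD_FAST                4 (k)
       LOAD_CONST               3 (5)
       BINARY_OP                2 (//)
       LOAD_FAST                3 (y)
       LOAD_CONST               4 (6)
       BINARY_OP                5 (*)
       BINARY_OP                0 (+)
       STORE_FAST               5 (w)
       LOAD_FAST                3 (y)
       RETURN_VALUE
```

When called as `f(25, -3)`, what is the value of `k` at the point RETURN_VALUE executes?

LOAD_CONST → push 7. Stack: [7]
LOAD_FAST a → push 25. Stack: [7, 25]
BINARY_OP + → 7 + 25 = 32. Stack: [32]
STORE_FAST n → n=32. Stack: []
LOAD_FAST_LOAD_FAST n,n → push 32,32. Stack: [32, 32]
BINARY_OP - → 32 - 32 = 0. Stack: [0]
LOAD_FAST n → push 32. Stack: [0, 32]
BINARY_OP - → 0 - 32 = -32. Stack: [-32]
STORE_FAST y → y=-32. Stack: []
LOAD_CONST → push 19. Stack: [19]
STORE_FAST k → k=19. Stack: []
LOAD_FAST k → push 19. Stack: [19]
LOAD_CONST → push 5. Stack: [19, 5]
BINARY_OP // → 19 // 5 = 3. Stack: [3]
LOAD_FAST y → push -32. Stack: [3, -32]
LOAD_CONST → push 6. Stack: [3, -32, 6]
BINARY_OP * → -32 * 6 = -192. Stack: [3, -192]
BINARY_OP + → 3 + -192 = -189. Stack: [-189]
STORE_FAST w → w=-189. Stack: []
LOAD_FAST y → push -32. Stack: [-32]
RETURN_VALUE → return -32.

19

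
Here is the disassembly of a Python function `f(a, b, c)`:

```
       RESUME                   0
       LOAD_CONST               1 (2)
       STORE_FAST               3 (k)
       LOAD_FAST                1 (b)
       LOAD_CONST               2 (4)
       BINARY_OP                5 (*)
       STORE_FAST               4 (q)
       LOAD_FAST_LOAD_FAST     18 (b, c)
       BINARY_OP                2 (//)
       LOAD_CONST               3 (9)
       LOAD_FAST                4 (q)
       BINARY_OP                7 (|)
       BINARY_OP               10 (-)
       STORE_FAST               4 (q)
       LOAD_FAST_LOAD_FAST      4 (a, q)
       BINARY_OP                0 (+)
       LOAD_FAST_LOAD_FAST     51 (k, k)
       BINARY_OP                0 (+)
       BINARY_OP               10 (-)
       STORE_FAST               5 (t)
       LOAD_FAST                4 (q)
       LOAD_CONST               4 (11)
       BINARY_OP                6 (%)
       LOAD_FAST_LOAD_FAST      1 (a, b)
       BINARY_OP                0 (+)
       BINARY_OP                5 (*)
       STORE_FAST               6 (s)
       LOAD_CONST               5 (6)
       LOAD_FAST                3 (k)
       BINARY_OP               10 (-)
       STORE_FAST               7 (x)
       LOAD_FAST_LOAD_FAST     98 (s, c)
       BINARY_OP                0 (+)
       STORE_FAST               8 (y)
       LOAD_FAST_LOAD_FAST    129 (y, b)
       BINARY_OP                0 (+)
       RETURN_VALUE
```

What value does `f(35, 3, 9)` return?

LOAD_CONST → push 2. Stack: [2]
STORE_FAST k → k=2. Stack: []
LOAD_FAST b → push 3. Stack: [3]
LOAD_CONST → push 4. Stack: [3, 4]
BINARY_OP * → 3 * 4 = 12. Stack: [12]
STORE_FAST q → q=12. Stack: []
LOAD_FAST_LOAD_FAST b,c → push 3,9. Stack: [3, 9]
BINARY_OP // → 3 // 9 = 0. Stack: [0]
LOAD_CONST → push 9. Stack: [0, 9]
LOAD_FAST q → push 12. Stack: [0, 9, 12]
BINARY_OP | → 9 | 12 = 13. Stack: [0, 13]
BINARY_OP - → 0 - 13 = -13. Stack: [-13]
STORE_FAST q → q=-13. Stack: []
LOAD_FAST_LOAD_FAST a,q → push 35,-13. Stack: [35, -13]
BINARY_OP + → 35 + -13 = 22. Stack: [22]
LOAD_FAST_LOAD_FAST k,k → push 2,2. Stack: [22, 2, 2]
BINARY_OP + → 2 + 2 = 4. Stack: [22, 4]
BINARY_OP - → 22 - 4 = 18. Stack: [18]
STORE_FAST t → t=18. Stack: []
LOAD_FAST q → push -13. Stack: [-13]
LOAD_CONST → push 11. Stack: [-13, 11]
BINARY_OP % → -13 % 11 = 9. Stack: [9]
LOAD_FAST_LOAD_FAST a,b → push 35,3. Stack: [9, 35, 3]
BINARY_OP + → 35 + 3 = 38. Stack: [9, 38]
BINARY_OP * → 9 * 38 = 342. Stack: [342]
STORE_FAST s → s=342. Stack: []
LOAD_CONST → push 6. Stack: [6]
LOAD_FAST k → push 2. Stack: [6, 2]
BINARY_OP - → 6 - 2 = 4. Stack: [4]
STORE_FAST x → x=4. Stack: []
LOAD_FAST_LOAD_FAST s,c → push 342,9. Stack: [342, 9]
BINARY_OP + → 342 + 9 = 351. Stack: [351]
STORE_FAST y → y=351. Stack: []
LOAD_FAST_LOAD_FAST y,b → push 351,3. Stack: [351, 3]
BINARY_OP + → 351 + 3 = 354. Stack: [354]
RETURN_VALUE → return 354.

354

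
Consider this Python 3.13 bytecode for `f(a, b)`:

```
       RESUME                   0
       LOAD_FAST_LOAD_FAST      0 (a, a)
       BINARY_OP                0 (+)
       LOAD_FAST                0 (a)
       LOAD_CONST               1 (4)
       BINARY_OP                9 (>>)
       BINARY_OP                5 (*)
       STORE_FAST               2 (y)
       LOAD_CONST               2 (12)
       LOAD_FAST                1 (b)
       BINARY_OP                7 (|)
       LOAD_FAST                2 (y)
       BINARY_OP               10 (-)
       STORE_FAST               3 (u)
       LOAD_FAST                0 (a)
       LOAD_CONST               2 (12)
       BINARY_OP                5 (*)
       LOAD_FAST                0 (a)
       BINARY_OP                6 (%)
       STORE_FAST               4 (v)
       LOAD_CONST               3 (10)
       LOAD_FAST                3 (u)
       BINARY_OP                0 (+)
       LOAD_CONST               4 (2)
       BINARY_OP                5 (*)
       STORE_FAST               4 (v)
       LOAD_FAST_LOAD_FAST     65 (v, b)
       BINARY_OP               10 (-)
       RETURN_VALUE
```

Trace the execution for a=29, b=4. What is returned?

LOAD_FAST_LOAD_FAST a,a → push 29,29. Stack: [29, 29]
BINARY_OP + → 29 + 29 = 58. Stack: [58]
LOAD_FAST a → push 29. Stack: [58, 29]
LOAD_CONST → push 4. Stack: [58, 29, 4]
BINARY_OP >> → 29 >> 4 = 1. Stack: [58, 1]
BINARY_OP * → 58 * 1 = 58. Stack: [58]
STORE_FAST y → y=58. Stack: []
LOAD_CONST → push 12. Stack: [12]
LOAD_FAST b → push 4. Stack: [12, 4]
BINARY_OP | → 12 | 4 = 12. Stack: [12]
LOAD_FAST y → push 58. Stack: [12, 58]
BINARY_OP - → 12 - 58 = -46. Stack: [-46]
STORE_FAST u → u=-46. Stack: []
LOAD_FAST a → push 29. Stack: [29]
LOAD_CONST → push 12. Stack: [29, 12]
BINARY_OP * → 29 * 12 = 348. Stack: [348]
LOAD_FAST a → push 29. Stack: [348, 29]
BINARY_OP % → 348 % 29 = 0. Stack: [0]
STORE_FAST v → v=0. Stack: []
LOAD_CONST → push 10. Stack: [10]
LOAD_FAST u → push -46. Stack: [10, -46]
BINARY_OP + → 10 + -46 = -36. Stack: [-36]
LOAD_CONST → push 2. Stack: [-36, 2]
BINARY_OP * → -36 * 2 = -72. Stack: [-72]
STORE_FAST v → v=-72. Stack: []
LOAD_FAST_LOAD_FAST v,b → push -72,4. Stack: [-72, 4]
BINARY_OP - → -72 - 4 = -76. Stack: [-76]
RETURN_VALUE → return -76.

-76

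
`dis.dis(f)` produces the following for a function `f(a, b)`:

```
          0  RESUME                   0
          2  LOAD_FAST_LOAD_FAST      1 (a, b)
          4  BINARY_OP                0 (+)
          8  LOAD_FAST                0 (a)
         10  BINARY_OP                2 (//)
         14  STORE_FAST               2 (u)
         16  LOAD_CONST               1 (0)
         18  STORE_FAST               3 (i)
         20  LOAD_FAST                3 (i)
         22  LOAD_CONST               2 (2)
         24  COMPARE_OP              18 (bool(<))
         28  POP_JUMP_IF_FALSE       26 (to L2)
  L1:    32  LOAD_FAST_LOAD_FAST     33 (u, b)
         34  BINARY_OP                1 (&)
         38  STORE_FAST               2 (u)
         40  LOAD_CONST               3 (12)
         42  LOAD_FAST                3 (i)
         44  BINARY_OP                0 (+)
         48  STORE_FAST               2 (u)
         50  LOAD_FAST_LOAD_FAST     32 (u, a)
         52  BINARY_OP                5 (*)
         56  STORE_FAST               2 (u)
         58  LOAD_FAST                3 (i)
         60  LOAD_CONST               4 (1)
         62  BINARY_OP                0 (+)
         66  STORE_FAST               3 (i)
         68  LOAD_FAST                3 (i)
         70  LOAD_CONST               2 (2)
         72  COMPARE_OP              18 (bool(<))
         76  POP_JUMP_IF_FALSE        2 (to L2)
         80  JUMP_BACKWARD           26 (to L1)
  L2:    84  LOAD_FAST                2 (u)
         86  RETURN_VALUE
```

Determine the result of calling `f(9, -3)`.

LOAD_FAST_LOAD_FAST a,b → push 9,-3. Stack: [9, -3]
BINARY_OP + → 9 + -3 = 6. Stack: [6]
LOAD_FAST a → push 9. Stack: [6, 9]
BINARY_OP // → 6 // 9 = 0. Stack: [0]
STORE_FAST u → u=0. Stack: []
LOAD_CONST → push 0. Stack: [0]
STORE_FAST i → i=0. Stack: []
LOAD_FAST i → push 0. Stack: [0]
LOAD_CONST → push 2. Stack: [0, 2]
COMPARE_OP bool(<) → 0 vs 2 = True. Stack: [True]
POP_JUMP_IF_FALSE → pop True; no jump. Stack: []
LOAD_FAST_LOAD_FAST u,b → push 0,-3. Stack: [0, -3]
BINARY_OP & → 0 & -3 = 0. Stack: [0]
STORE_FAST u → u=0. Stack: []
LOAD_CONST → push 12. Stack: [12]
LOAD_FAST i → push 0. Stack: [12, 0]
BINARY_OP + → 12 + 0 = 12. Stack: [12]
STORE_FAST u → u=12. Stack: []
LOAD_FAST_LOAD_FAST u,a → push 12,9. Stack: [12, 9]
BINARY_OP * → 12 * 9 = 108. Stack: [108]
STORE_FAST u → u=108. Stack: []
LOAD_FAST i → push 0. Stack: [0]
LOAD_CONST → push 1. Stack: [0, 1]
BINARY_OP + → 0 + 1 = 1. Stack: [1]
STORE_FAST i → i=1. Stack: []
LOAD_FAST i → push 1. Stack: [1]
LOAD_CONST → push 2. Stack: [1, 2]
COMPARE_OP bool(<) → 1 vs 2 = True. Stack: [True]
POP_JUMP_IF_FALSE → pop True; no jump. Stack: []
LOAD_FAST_LOAD_FAST u,b → push 108,-3. Stack: [108, -3]
BINARY_OP & → 108 & -3 = 108. Stack: [108]
STORE_FAST u → u=108. Stack: []
LOAD_CONST → push 12. Stack: [12]
LOAD_FAST i → push 1. Stack: [12, 1]
BINARY_OP + → 12 + 1 = 13. Stack: [13]
STORE_FAST u → u=13. Stack: []
LOAD_FAST_LOAD_FAST u,a → push 13,9. Stack: [13, 9]
BINARY_OP * → 13 * 9 = 117. Stack: [117]
STORE_FAST u → u=117. Stack: []
LOAD_FAST i → push 1. Stack: [1]
LOAD_CONST → push 1. Stack: [1, 1]
BINARY_OP + → 1 + 1 = 2. Stack: [2]
STORE_FAST i → i=2. Stack: []
LOAD_FAST i → push 2. Stack: [2]
LOAD_CONST → push 2. Stack: [2, 2]
COMPARE_OP bool(<) → 2 vs 2 = False. Stack: [False]
POP_JUMP_IF_FALSE → pop False; jump. Stack: []
LOAD_FAST u → push 117. Stack: [117]
RETURN_VALUE → return 117.

117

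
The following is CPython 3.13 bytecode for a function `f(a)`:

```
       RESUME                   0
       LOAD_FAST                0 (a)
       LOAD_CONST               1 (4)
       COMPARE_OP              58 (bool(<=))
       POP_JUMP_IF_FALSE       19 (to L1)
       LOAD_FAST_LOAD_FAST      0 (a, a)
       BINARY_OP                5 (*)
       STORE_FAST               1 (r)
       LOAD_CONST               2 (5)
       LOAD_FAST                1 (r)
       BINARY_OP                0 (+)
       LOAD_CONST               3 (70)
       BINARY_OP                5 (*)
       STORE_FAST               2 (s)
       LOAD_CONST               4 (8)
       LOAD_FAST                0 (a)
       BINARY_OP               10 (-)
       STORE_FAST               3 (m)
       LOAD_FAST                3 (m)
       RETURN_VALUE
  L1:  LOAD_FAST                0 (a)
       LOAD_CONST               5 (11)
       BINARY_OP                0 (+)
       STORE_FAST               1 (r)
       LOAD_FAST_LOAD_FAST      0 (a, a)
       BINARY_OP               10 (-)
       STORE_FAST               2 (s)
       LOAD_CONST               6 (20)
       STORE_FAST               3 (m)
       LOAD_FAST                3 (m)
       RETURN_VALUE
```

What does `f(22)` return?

20

LOAD_FAST a → push 22. Stack: [22]
LOAD_CONST → push 4. Stack: [22, 4]
COMPARE_OP bool(<=) → 22 vs 4 = False. Stack: [False]
POP_JUMP_IF_FALSE → pop False; jump. Stack: []
LOAD_FAST a → push 22. Stack: [22]
LOAD_CONST → push 11. Stack: [22, 11]
BINARY_OP + → 22 + 11 = 33. Stack: [33]
STORE_FAST r → r=33. Stack: []
LOAD_FAST_LOAD_FAST a,a → push 22,22. Stack: [22, 22]
BINARY_OP - → 22 - 22 = 0. Stack: [0]
STORE_FAST s → s=0. Stack: []
LOAD_CONST → push 20. Stack: [20]
STORE_FAST m → m=20. Stack: []
LOAD_FAST m → push 20. Stack: [20]
RETURN_VALUE → return 20.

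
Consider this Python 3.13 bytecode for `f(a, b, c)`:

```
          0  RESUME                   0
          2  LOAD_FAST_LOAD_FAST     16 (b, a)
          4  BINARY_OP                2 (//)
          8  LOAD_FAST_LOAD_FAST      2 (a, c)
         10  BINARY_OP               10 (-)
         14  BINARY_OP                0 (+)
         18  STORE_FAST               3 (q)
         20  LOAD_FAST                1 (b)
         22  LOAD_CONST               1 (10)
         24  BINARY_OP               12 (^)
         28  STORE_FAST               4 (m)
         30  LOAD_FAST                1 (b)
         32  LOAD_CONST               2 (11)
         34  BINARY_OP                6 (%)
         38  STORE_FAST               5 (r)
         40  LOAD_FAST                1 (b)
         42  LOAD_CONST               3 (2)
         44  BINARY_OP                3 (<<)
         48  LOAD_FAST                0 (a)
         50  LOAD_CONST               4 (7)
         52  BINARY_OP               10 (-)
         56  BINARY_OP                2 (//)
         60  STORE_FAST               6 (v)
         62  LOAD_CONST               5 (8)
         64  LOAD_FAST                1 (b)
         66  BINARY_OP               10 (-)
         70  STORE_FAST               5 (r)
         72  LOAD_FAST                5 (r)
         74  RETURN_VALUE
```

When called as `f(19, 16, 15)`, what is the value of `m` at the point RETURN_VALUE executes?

LOAD_FAST_LOAD_FAST b,a → push 16,19. Stack: [16, 19]
BINARY_OP // → 16 // 19 = 0. Stack: [0]
LOAD_FAST_LOAD_FAST a,c → push 19,15. Stack: [0, 19, 15]
BINARY_OP - → 19 - 15 = 4. Stack: [0, 4]
BINARY_OP + → 0 + 4 = 4. Stack: [4]
STORE_FAST q → q=4. Stack: []
LOAD_FAST b → push 16. Stack: [16]
LOAD_CONST → push 10. Stack: [16, 10]
BINARY_OP ^ → 16 ^ 10 = 26. Stack: [26]
STORE_FAST m → m=26. Stack: []
LOAD_FAST b → push 16. Stack: [16]
LOAD_CONST → push 11. Stack: [16, 11]
BINARY_OP % → 16 % 11 = 5. Stack: [5]
STORE_FAST r → r=5. Stack: []
LOAD_FAST b → push 16. Stack: [16]
LOAD_CONST → push 2. Stack: [16, 2]
BINARY_OP << → 16 << 2 = 64. Stack: [64]
LOAD_FAST a → push 19. Stack: [64, 19]
LOAD_CONST → push 7. Stack: [64, 19, 7]
BINARY_OP - → 19 - 7 = 12. Stack: [64, 12]
BINARY_OP // → 64 // 12 = 5. Stack: [5]
STORE_FAST v → v=5. Stack: []
LOAD_CONST → push 8. Stack: [8]
LOAD_FAST b → push 16. Stack: [8, 16]
BINARY_OP - → 8 - 16 = -8. Stack: [-8]
STORE_FAST r → r=-8. Stack: []
LOAD_FAST r → push -8. Stack: [-8]
RETURN_VALUE → return -8.

26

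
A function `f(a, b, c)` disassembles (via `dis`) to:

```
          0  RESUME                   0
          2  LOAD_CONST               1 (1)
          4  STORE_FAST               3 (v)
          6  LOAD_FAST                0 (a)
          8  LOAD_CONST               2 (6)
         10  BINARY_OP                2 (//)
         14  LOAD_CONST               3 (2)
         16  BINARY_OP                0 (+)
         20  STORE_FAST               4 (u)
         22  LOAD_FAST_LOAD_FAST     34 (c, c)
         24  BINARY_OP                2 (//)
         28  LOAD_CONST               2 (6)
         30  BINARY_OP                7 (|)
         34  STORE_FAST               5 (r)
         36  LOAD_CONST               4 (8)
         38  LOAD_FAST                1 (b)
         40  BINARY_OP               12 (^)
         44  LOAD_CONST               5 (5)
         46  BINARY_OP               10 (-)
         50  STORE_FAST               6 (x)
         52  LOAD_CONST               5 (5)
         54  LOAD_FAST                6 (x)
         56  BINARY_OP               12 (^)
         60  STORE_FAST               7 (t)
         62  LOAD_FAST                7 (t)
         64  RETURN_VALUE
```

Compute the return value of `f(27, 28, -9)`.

LOAD_CONST → push 1. Stack: [1]
STORE_FAST v → v=1. Stack: []
LOAD_FAST a → push 27. Stack: [27]
LOAD_CONST → push 6. Stack: [27, 6]
BINARY_OP // → 27 // 6 = 4. Stack: [4]
LOAD_CONST → push 2. Stack: [4, 2]
BINARY_OP + → 4 + 2 = 6. Stack: [6]
STORE_FAST u → u=6. Stack: []
LOAD_FAST_LOAD_FAST c,c → push -9,-9. Stack: [-9, -9]
BINARY_OP // → -9 // -9 = 1. Stack: [1]
LOAD_CONST → push 6. Stack: [1, 6]
BINARY_OP | → 1 | 6 = 7. Stack: [7]
STORE_FAST r → r=7. Stack: []
LOAD_CONST → push 8. Stack: [8]
LOAD_FAST b → push 28. Stack: [8, 28]
BINARY_OP ^ → 8 ^ 28 = 20. Stack: [20]
LOAD_CONST → push 5. Stack: [20, 5]
BINARY_OP - → 20 - 5 = 15. Stack: [15]
STORE_FAST x → x=15. Stack: []
LOAD_CONST → push 5. Stack: [5]
LOAD_FAST x → push 15. Stack: [5, 15]
BINARY_OP ^ → 5 ^ 15 = 10. Stack: [10]
STORE_FAST t → t=10. Stack: []
LOAD_FAST t → push 10. Stack: [10]
RETURN_VALUE → return 10.

10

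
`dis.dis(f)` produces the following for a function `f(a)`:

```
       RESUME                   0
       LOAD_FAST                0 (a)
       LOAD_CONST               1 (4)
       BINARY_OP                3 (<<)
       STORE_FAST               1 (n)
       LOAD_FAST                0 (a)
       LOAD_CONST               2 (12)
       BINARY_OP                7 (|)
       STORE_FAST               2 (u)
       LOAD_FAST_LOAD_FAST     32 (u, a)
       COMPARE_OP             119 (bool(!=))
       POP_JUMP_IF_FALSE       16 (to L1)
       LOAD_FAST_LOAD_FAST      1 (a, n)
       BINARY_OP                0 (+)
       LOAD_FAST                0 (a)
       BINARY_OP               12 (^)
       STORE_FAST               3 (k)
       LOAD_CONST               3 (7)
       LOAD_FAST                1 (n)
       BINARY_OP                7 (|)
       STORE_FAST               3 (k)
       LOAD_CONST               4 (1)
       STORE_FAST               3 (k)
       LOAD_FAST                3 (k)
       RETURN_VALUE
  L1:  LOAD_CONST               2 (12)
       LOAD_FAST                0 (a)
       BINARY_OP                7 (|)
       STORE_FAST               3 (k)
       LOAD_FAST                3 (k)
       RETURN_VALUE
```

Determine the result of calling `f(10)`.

1

LOAD_FAST a → push 10. Stack: [10]
LOAD_CONST → push 4. Stack: [10, 4]
BINARY_OP << → 10 << 4 = 160. Stack: [160]
STORE_FAST n → n=160. Stack: []
LOAD_FAST a → push 10. Stack: [10]
LOAD_CONST → push 12. Stack: [10, 12]
BINARY_OP | → 10 | 12 = 14. Stack: [14]
STORE_FAST u → u=14. Stack: []
LOAD_FAST_LOAD_FAST u,a → push 14,10. Stack: [14, 10]
COMPARE_OP bool(!=) → 14 vs 10 = True. Stack: [True]
POP_JUMP_IF_FALSE → pop True; no jump. Stack: []
LOAD_FAST_LOAD_FAST a,n → push 10,160. Stack: [10, 160]
BINARY_OP + → 10 + 160 = 170. Stack: [170]
LOAD_FAST a → push 10. Stack: [170, 10]
BINARY_OP ^ → 170 ^ 10 = 160. Stack: [160]
STORE_FAST k → k=160. Stack: []
LOAD_CONST → push 7. Stack: [7]
LOAD_FAST n → push 160. Stack: [7, 160]
BINARY_OP | → 7 | 160 = 167. Stack: [167]
STORE_FAST k → k=167. Stack: []
LOAD_CONST → push 1. Stack: [1]
STORE_FAST k → k=1. Stack: []
LOAD_FAST k → push 1. Stack: [1]
RETURN_VALUE → return 1.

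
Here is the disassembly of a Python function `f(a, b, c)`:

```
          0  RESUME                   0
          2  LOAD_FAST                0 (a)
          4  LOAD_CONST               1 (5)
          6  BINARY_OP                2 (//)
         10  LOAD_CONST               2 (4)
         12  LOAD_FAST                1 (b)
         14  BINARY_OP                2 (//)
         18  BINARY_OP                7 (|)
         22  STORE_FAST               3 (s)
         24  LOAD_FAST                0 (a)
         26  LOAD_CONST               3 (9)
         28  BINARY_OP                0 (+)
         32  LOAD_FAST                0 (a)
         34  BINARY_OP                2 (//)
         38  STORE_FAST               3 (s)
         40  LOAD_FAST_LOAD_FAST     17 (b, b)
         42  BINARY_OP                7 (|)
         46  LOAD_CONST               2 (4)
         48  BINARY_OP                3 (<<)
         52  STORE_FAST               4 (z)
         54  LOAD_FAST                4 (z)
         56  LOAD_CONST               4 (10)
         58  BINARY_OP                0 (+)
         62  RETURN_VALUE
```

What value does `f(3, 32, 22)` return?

LOAD_FAST a → push 3. Stack: [3]
LOAD_CONST → push 5. Stack: [3, 5]
BINARY_OP // → 3 // 5 = 0. Stack: [0]
LOAD_CONST → push 4. Stack: [0, 4]
LOAD_FAST b → push 32. Stack: [0, 4, 32]
BINARY_OP // → 4 // 32 = 0. Stack: [0, 0]
BINARY_OP | → 0 | 0 = 0. Stack: [0]
STORE_FAST s → s=0. Stack: []
LOAD_FAST a → push 3. Stack: [3]
LOAD_CONST → push 9. Stack: [3, 9]
BINARY_OP + → 3 + 9 = 12. Stack: [12]
LOAD_FAST a → push 3. Stack: [12, 3]
BINARY_OP // → 12 // 3 = 4. Stack: [4]
STORE_FAST s → s=4. Stack: []
LOAD_FAST_LOAD_FAST b,b → push 32,32. Stack: [32, 32]
BINARY_OP | → 32 | 32 = 32. Stack: [32]
LOAD_CONST → push 4. Stack: [32, 4]
BINARY_OP << → 32 << 4 = 512. Stack: [512]
STORE_FAST z → z=512. Stack: []
LOAD_FAST z → push 512. Stack: [512]
LOAD_CONST → push 10. Stack: [512, 10]
BINARY_OP + → 512 + 10 = 522. Stack: [522]
RETURN_VALUE → return 522.

522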